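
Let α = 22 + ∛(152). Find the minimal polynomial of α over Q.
m_α(x) = x^3 - 66x^2 + 1452x - 10800

Set β = α - 22 = ∛(152), so β^3 = 152. Then (α - 22)^3 - 152 = 0, i.e. α is a root of g(x) = (x - 22)^3 - 152 = x^3 - 66x^2 + 1452x - 10800. Since g(x) = h(x - 22) where h(x) = x^3 - 152, and h is irreducible over Q (because 152 is not a perfect cube, so h has no rational root, and a monic cubic with no rational root is irreducible), g is also irreducible (irreducibility is preserved under the substitution x → x - 22). Hence m_α(x) = x^3 - 66x^2 + 1452x - 10800.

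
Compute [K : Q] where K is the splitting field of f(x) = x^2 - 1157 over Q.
[K : Q] = 2

f(x) = x^2 - 1157 factors as (x - √1157)(x + √1157). The splitting field is K = Q(√1157). Since 1157 is squarefree and > 1, it is not a perfect square, so x^2 - 1157 is irreducible over Q and [Q(√1157) : Q] = 2. Hence [K : Q] = 2.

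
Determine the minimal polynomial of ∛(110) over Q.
m_α(x) = x^3 - 110

α satisfies α^3 = 110, so x^3 - 110 annihilates α. By the rational root test, a rational root p/q (in lowest terms) of x^3 - 110 would satisfy p^3 = 110 q^3, forcing q = 1 and p^3 = 110; but 110 is not a perfect cube, contradiction. A monic cubic over Q with no rational root is irreducible (any nontrivial factorization would include a linear factor). Hence x^3 - 110 is the minimal polynomial of α, and in particular [Q(α):Q] = 3.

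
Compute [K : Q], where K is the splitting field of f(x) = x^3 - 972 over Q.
[K : Q] = 6

The roots of x^3 - 972 are ∛972, ω∛972, ω^2∛972 where ω = e^(2πi/3) is a primitive cube root of unity, so K = Q(∛972, ω). Now [Q(∛972):Q] = 3 (since 972 is not a perfect cube, x^3 - 972 is irreducible) and [Q(ω):Q] = 2. Both 2 and 3 divide [K:Q], and [K:Q] ≤ 3·2 = 6, so [K:Q] = 6. (Equivalently: Q(∛972) ⊂ R but ω ∉ R, so [K : Q(∛972)] = 2.)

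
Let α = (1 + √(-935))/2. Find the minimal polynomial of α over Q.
m_α(x) = x^2 - x + 234

From 2α - 1 = √(-935), squaring gives (2α - 1)^2 = -935, i.e. 4α^2 - 4α + 1 = -935, so α^2 - α + (1 + 935)/4 = 0. Since -935 ≡ 1 (mod 4), (1 + 935)/4 = 234 ∈ Z. The polynomial x^2 - x + 234 has discriminant 1 - 4·(234) = -935, which is not a perfect square in Q (d = -935 is squarefree and ≠ 1), so x^2 - x + 234 is irreducible over Q. It is the minimal polynomial of α.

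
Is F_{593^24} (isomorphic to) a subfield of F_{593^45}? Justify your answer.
No: F_{593^24} is not a subfield of F_{593^45}

F_{p^m} embeds in F_{p^n} iff m | n. Here 24 ∤ 45 (since 45 = 1·24 + 21 with remainder 21 ≠ 0), so F_{593^24} is not a subfield of F_{593^45}. Equivalently: if it were, the tower law would give 24 = [F_{593^24}:F_593] dividing [F_{593^45}:F_593] = 45, contradiction.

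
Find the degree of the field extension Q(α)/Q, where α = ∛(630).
[Q(α):Q] = 3

The minimal polynomial of α is x^3 - 630, irreducible over Q since 630 is not a perfect cube (so x^3 - 630 has no rational root). Hence [Q(α):Q] = deg(m_α) = 3.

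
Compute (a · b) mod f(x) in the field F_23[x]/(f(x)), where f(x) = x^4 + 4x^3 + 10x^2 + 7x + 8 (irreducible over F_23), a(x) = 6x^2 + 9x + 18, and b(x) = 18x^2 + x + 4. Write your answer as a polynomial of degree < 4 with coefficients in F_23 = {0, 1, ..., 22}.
a · b ≡ 12x^3 + 13x^2 + 11x + 13 (mod f(x))

Multiply in F_23[x]: a(x)·b(x) = (6x^2 + 9x + 18)·(18x^2 + x + 4) = 16x^4 + 7x^3 + 12x^2 + 8x + 3. This has degree ≥ 4, so divide by f(x) over F_23: 16x^4 + 7x^3 + 12x^2 + 8x + 3 = (16)·(x^4 + 4x^3 + 10x^2 + 7x + 8) + (12x^3 + 13x^2 + 11x + 13). Hence a·b ≡ 12x^3 + 13x^2 + 11x + 13 (mod f). (F_23[x]/(f) is a field with 23^4 = 279841 elements since f is irreducible of degree 4.)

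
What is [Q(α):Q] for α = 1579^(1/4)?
[Q(α):Q] = 4

α is a root of x^4 - 1579. By Eisenstein's criterion at the prime p = 1579 (which divides the constant term 1579 but p^2 = 2493241 does not, since 1579 is squarefree), x^4 - 1579 is irreducible over Q. Hence [Q(α):Q] = 4.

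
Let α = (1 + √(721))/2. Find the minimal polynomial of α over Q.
m_α(x) = x^2 - x - 180

From 2α - 1 = √(721), squaring gives (2α - 1)^2 = 721, i.e. 4α^2 - 4α + 1 = 721, so α^2 - α + (1 - 721)/4 = 0. Since 721 ≡ 1 (mod 4), (1 - 721)/4 = -180 ∈ Z. The polynomial x^2 - x - 180 has discriminant 1 - 4·(-180) = 721, which is not a perfect square in Q (d = 721 is squarefree and ≠ 1), so x^2 - x - 180 is irreducible over Q. It is the minimal polynomial of α.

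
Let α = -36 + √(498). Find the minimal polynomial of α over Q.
m_α(x) = x^2 + 72x + 798

From α + 36 = √(498), squaring gives (α + 36)^2 = 498, i.e. α^2 + 72α + 1296 = 498, so α^2 + 72α + 798 = 0. The discriminant of x^2 + 72x + 798 is (72)^2 - 4·(798) = 5184 - 3192 = 1992, and 4·(498) is not a perfect square in Q since 498 is squarefree and ≠ 1. Hence x^2 + 72x + 798 is irreducible over Q and is the minimal polynomial of α.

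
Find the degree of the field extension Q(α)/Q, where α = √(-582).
[Q(α):Q] = 2

[Q(α):Q] equals the degree of the minimal polynomial of α. Here α^2 = -582 and x^2 + 582 is irreducible (d = -582 is squarefree, ≠ 1, hence not a square), so deg(m_α) = 2. Thus [Q(α):Q] = 2.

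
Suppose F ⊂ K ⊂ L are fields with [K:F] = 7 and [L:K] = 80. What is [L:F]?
[L:F] = 560

The tower law says that for any tower of field extensions F ⊂ K ⊂ L with finite degrees, [L:F] = [L:K] · [K:F]. Here this gives [L:F] = 80 · 7 = 560.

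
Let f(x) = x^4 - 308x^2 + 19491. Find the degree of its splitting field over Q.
[K : Q] = 4

Solving the quadratic in x^2: x^2 = (308 ± √(308^2 - 4·19491))/2 = (308 ± √16900)/2 = (308 ± 130)/2, giving x^2 = 219 or x^2 = 89. So f(x) = (x^2 - 219)(x^2 - 89) and the roots of f are ±√219, ±√89. Hence the splitting field is K = Q(√219, √89). Since 219 and 89 are distinct squarefree integers > 1, their product 19491 is not a perfect square, so √89 ∉ Q(√219). By the tower law [K:Q] = [Q(√219,√89):Q(√219)] · [Q(√219):Q] = 2 · 2 = 4.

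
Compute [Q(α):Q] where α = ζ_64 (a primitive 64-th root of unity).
[Q(α):Q] = 32

The minimal polynomial of ζ_64 over Q is the 64-th cyclotomic polynomial Φ_64(x), which is irreducible over Q and has degree φ(64) = 32. Hence [Q(α):Q] = φ(64) = 32.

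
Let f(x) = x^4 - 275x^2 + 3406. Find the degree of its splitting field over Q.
[K : Q] = 4

Solving the quadratic in x^2: x^2 = (275 ± √(275^2 - 4·3406))/2 = (275 ± √62001)/2 = (275 ± 249)/2, giving x^2 = 13 or x^2 = 262. So f(x) = (x^2 - 13)(x^2 - 262) and the roots of f are ±√13, ±√262. Hence the splitting field is K = Q(√13, √262). Since 13 and 262 are distinct squarefree integers > 1, their product 3406 is not a perfect square, so √262 ∉ Q(√13). By the tower law [K:Q] = [Q(√13,√262):Q(√13)] · [Q(√13):Q] = 2 · 2 = 4.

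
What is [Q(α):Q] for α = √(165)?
[Q(α):Q] = 2

[Q(α):Q] equals the degree of the minimal polynomial of α. Here α^2 = 165 and x^2 - 165 is irreducible (d = 165 is squarefree, ≠ 1, hence not a square), so deg(m_α) = 2. Thus [Q(α):Q] = 2.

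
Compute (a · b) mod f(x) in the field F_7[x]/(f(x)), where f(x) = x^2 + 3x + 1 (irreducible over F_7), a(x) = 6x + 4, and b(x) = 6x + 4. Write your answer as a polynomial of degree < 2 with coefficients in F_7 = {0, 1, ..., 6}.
a · b ≡ 3x + 1 (mod f(x))

Multiply in F_7[x]: a(x)·b(x) = (6x + 4)·(6x + 4) = x^2 + 6x + 2. This has degree ≥ 2, so divide by f(x) over F_7: x^2 + 6x + 2 = (1)·(x^2 + 3x + 1) + (3x + 1). Hence a·b ≡ 3x + 1 (mod f). (F_7[x]/(f) is a field with 7^2 = 49 elements since f is irreducible of degree 2.)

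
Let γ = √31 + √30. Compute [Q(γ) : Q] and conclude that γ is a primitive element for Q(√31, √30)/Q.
[Q(γ) : Q] = 4 (equivalently, Q(γ) = Q(√31, √30))

Obviously Q(γ) ⊆ Q(√31, √30), and [Q(√31, √30):Q] = 4 (since 31, 30 are distinct squarefree integers > 1 with 930 not a perfect square). To show equality we compute the minimal polynomial of γ. From γ = √31 + √30: γ^2 = 31 + 2√(930) + 30 = 61 + 2√(930), so γ^2 - 61 = 2√(930); squaring, (γ^2 - 61)^2 = 4·930, i.e. γ^4 - 122γ^2 + 3721 - 3720 = 0, i.e. γ^4 - 122γ^2 + 1 = 0. So γ is a root of x^4 - 122x^2 + 1. This polynomial is irreducible over Q: it has no rational root (each ±√31 ± √30 is irrational), and any factorization into two quadratics over Q would force √(930) ∈ Q (pairing opposite roots) or √31, √30 ∈ Q (other pairings), all impossible. Hence [Q(γ):Q] = 4 = [Q(√31, √30):Q], so Q(γ) = Q(√31, √30).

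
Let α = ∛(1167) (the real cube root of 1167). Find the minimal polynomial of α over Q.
m_α(x) = x^3 - 1167

α satisfies α^3 = 1167, so x^3 - 1167 annihilates α. By the rational root test, a rational root p/q (in lowest terms) of x^3 - 1167 would satisfy p^3 = 1167 q^3, forcing q = 1 and p^3 = 1167; but 1167 is not a perfect cube, contradiction. A monic cubic over Q with no rational root is irreducible (any nontrivial factorization would include a linear factor). Hence x^3 - 1167 is the minimal polynomial of α, and in particular [Q(α):Q] = 3.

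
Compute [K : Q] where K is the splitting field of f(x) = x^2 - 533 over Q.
[K : Q] = 2

f(x) = x^2 - 533 factors as (x - √533)(x + √533). The splitting field is K = Q(√533). Since 533 is squarefree and > 1, it is not a perfect square, so x^2 - 533 is irreducible over Q and [Q(√533) : Q] = 2. Hence [K : Q] = 2.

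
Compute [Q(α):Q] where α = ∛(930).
[Q(α):Q] = 3

The minimal polynomial of α is x^3 - 930, irreducible over Q since 930 is not a perfect cube (so x^3 - 930 has no rational root). Hence [Q(α):Q] = deg(m_α) = 3.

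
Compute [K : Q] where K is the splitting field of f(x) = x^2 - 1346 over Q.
[K : Q] = 2

f(x) = x^2 - 1346 factors as (x - √1346)(x + √1346). The splitting field is K = Q(√1346). Since 1346 is squarefree and > 1, it is not a perfect square, so x^2 - 1346 is irreducible over Q and [Q(√1346) : Q] = 2. Hence [K : Q] = 2.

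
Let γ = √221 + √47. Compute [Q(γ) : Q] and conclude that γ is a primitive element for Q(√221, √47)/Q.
[Q(γ) : Q] = 4 (equivalently, Q(γ) = Q(√221, √47))

Obviously Q(γ) ⊆ Q(√221, √47), and [Q(√221, √47):Q] = 4 (since 221, 47 are distinct squarefree integers > 1 with 10387 not a perfect square). To show equality we compute the minimal polynomial of γ. From γ = √221 + √47: γ^2 = 221 + 2√(10387) + 47 = 268 + 2√(10387), so γ^2 - 268 = 2√(10387); squaring, (γ^2 - 268)^2 = 4·10387, i.e. γ^4 - 536γ^2 + 71824 - 41548 = 0, i.e. γ^4 - 536γ^2 + 30276 = 0. So γ is a root of x^4 - 536x^2 + 30276. This polynomial is irreducible over Q: it has no rational root (each ±√221 ± √47 is irrational), and any factorization into two quadratics over Q would force √(10387) ∈ Q (pairing opposite roots) or √221, √47 ∈ Q (other pairings), all impossible. Hence [Q(γ):Q] = 4 = [Q(√221, √47):Q], so Q(γ) = Q(√221, √47).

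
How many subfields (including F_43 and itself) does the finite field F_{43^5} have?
F_{43^5} has 2 subfields

The subfields of F_{p^n} are exactly the fields F_{p^d} for d | n (each is the fixed field of the unique index-d subgroup of Gal(F_{p^n}/F_p) ≅ Z/nZ). The divisors of n = 5 are {1, 5}, giving 2 subfields: F_{43^1}, F_{43^5}.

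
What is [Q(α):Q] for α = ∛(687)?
[Q(α):Q] = 3

The minimal polynomial of α is x^3 - 687, irreducible over Q since 687 is not a perfect cube (so x^3 - 687 has no rational root). Hence [Q(α):Q] = deg(m_α) = 3.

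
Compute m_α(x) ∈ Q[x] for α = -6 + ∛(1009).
m_α(x) = x^3 + 18x^2 + 108x - 793

Set β = α + 6 = ∛(1009), so β^3 = 1009. Then (α + 6)^3 - 1009 = 0, i.e. α is a root of g(x) = (x + 6)^3 - 1009 = x^3 + 18x^2 + 108x - 793. Since g(x) = h(x + 6) where h(x) = x^3 - 1009, and h is irreducible over Q (because 1009 is not a perfect cube, so h has no rational root, and a monic cubic with no rational root is irreducible), g is also irreducible (irreducibility is preserved under the substitution x → x + 6). Hence m_α(x) = x^3 + 18x^2 + 108x - 793.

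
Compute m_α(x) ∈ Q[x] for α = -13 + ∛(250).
m_α(x) = x^3 + 39x^2 + 507x + 1947

Set β = α + 13 = ∛(250), so β^3 = 250. Then (α + 13)^3 - 250 = 0, i.e. α is a root of g(x) = (x + 13)^3 - 250 = x^3 + 39x^2 + 507x + 1947. Since g(x) = h(x + 13) where h(x) = x^3 - 250, and h is irreducible over Q (because 250 is not a perfect cube, so h has no rational root, and a monic cubic with no rational root is irreducible), g is also irreducible (irreducibility is preserved under the substitution x → x + 13). Hence m_α(x) = x^3 + 39x^2 + 507x + 1947.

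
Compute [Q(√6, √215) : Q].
[Q(√6, √215) : Q] = 4

[Q(√6):Q] = 2 (min poly x^2 - 6, irreducible since 6 is squarefree > 1). For the top step, suppose √215 ∈ Q(√6), say √215 = c + d√6 with c, d ∈ Q. Squaring: 215 = c^2 + 6d^2 + 2cd√6. Since √6 ∉ Q this forces 2cd = 0. If d = 0 then √215 = c ∈ Q, contradicting 215 squarefree > 1. If c = 0 then 215 = 6d^2, so 6·215 = (6d)^2 is a perfect square in Q — but 6·215 = 1290 is not a perfect square (since 6 and 215 are distinct squarefree integers). Contradiction. Hence √215 ∉ Q(√6), so x^2 - 215 stays irreducible over Q(√6) and [Q(√6, √215) : Q(√6)] = 2. By the tower law, [Q(√6, √215) : Q] = 2 · 2 = 4.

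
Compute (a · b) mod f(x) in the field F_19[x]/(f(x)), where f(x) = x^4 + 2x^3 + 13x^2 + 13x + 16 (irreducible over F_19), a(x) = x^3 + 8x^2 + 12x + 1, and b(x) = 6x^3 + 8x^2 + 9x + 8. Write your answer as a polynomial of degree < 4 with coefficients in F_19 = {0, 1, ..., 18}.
a · b ≡ 11x^3 + 13x^2 + 16x + 2 (mod f(x))

Multiply in F_19[x]: a(x)·b(x) = (x^3 + 8x^2 + 12x + 1)·(6x^3 + 8x^2 + 9x + 8) = 6x^6 + 18x^5 + 12x^4 + 11x^3 + 9x^2 + 10x + 8. This has degree ≥ 4, so divide by f(x) over F_19: 6x^6 + 18x^5 + 12x^4 + 11x^3 + 9x^2 + 10x + 8 = (6x^2 + 6x + 17)·(x^4 + 2x^3 + 13x^2 + 13x + 16) + (11x^3 + 13x^2 + 16x + 2). Hence a·b ≡ 11x^3 + 13x^2 + 16x + 2 (mod f). (F_19[x]/(f) is a field with 19^4 = 130321 elements since f is irreducible of degree 4.)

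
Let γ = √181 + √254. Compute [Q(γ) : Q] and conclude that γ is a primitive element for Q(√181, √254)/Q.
[Q(γ) : Q] = 4 (equivalently, Q(γ) = Q(√181, √254))

Obviously Q(γ) ⊆ Q(√181, √254), and [Q(√181, √254):Q] = 4 (since 181, 254 are distinct squarefree integers > 1 with 45974 not a perfect square). To show equality we compute the minimal polynomial of γ. From γ = √181 + √254: γ^2 = 181 + 2√(45974) + 254 = 435 + 2√(45974), so γ^2 - 435 = 2√(45974); squaring, (γ^2 - 435)^2 = 4·45974, i.e. γ^4 - 870γ^2 + 189225 - 183896 = 0, i.e. γ^4 - 870γ^2 + 5329 = 0. So γ is a root of x^4 - 870x^2 + 5329. This polynomial is irreducible over Q: it has no rational root (each ±√181 ± √254 is irrational), and any factorization into two quadratics over Q would force √(45974) ∈ Q (pairing opposite roots) or √181, √254 ∈ Q (other pairings), all impossible. Hence [Q(γ):Q] = 4 = [Q(√181, √254):Q], so Q(γ) = Q(√181, √254).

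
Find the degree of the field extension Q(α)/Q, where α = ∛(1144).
[Q(α):Q] = 3

The minimal polynomial of α is x^3 - 1144, irreducible over Q since 1144 is not a perfect cube (so x^3 - 1144 has no rational root). Hence [Q(α):Q] = deg(m_α) = 3.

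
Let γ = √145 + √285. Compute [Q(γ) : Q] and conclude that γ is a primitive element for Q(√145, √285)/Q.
[Q(γ) : Q] = 4 (equivalently, Q(γ) = Q(√145, √285))

Obviously Q(γ) ⊆ Q(√145, √285), and [Q(√145, √285):Q] = 4 (since 145, 285 are distinct squarefree integers > 1 with 41325 not a perfect square). To show equality we compute the minimal polynomial of γ. From γ = √145 + √285: γ^2 = 145 + 2√(41325) + 285 = 430 + 2√(41325), so γ^2 - 430 = 2√(41325); squaring, (γ^2 - 430)^2 = 4·41325, i.e. γ^4 - 860γ^2 + 184900 - 165300 = 0, i.e. γ^4 - 860γ^2 + 19600 = 0. So γ is a root of x^4 - 860x^2 + 19600. This polynomial is irreducible over Q: it has no rational root (each ±√145 ± √285 is irrational), and any factorization into two quadratics over Q would force √(41325) ∈ Q (pairing opposite roots) or √145, √285 ∈ Q (other pairings), all impossible. Hence [Q(γ):Q] = 4 = [Q(√145, √285):Q], so Q(γ) = Q(√145, √285).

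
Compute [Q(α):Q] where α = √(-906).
[Q(α):Q] = 2

[Q(α):Q] equals the degree of the minimal polynomial of α. Here α^2 = -906 and x^2 + 906 is irreducible (d = -906 is squarefree, ≠ 1, hence not a square), so deg(m_α) = 2. Thus [Q(α):Q] = 2.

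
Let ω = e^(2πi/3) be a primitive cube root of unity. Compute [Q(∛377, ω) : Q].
[Q(∛377, ω) : Q] = 6

[Q(∛377):Q] = 3 (min poly x^3 - 377, irreducible since 377 is not a perfect cube). [Q(ω):Q] = 2 (min poly x^2 + x + 1). Since Q(∛377) ⊂ R and ω ∉ R, we have ω ∉ Q(∛377), so x^2 + x + 1 remains irreducible over Q(∛377) and [Q(∛377, ω) : Q(∛377)] = 2. By the tower law, [Q(∛377, ω) : Q] = 3 · 2 = 6. (In fact Q(∛377, ω) is the splitting field of x^3 - 377 over Q.)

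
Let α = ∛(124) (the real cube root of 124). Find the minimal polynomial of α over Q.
m_α(x) = x^3 - 124

α satisfies α^3 = 124, so x^3 - 124 annihilates α. By the rational root test, a rational root p/q (in lowest terms) of x^3 - 124 would satisfy p^3 = 124 q^3, forcing q = 1 and p^3 = 124; but 124 is not a perfect cube, contradiction. A monic cubic over Q with no rational root is irreducible (any nontrivial factorization would include a linear factor). Hence x^3 - 124 is the minimal polynomial of α, and in particular [Q(α):Q] = 3.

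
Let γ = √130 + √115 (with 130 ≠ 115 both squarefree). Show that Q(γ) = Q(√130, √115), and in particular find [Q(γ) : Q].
[Q(γ) : Q] = 4 (equivalently, Q(γ) = Q(√130, √115))

Obviously Q(γ) ⊆ Q(√130, √115), and [Q(√130, √115):Q] = 4 (since 130, 115 are distinct squarefree integers > 1 with 14950 not a perfect square). To show equality we compute the minimal polynomial of γ. From γ = √130 + √115: γ^2 = 130 + 2√(14950) + 115 = 245 + 2√(14950), so γ^2 - 245 = 2√(14950); squaring, (γ^2 - 245)^2 = 4·14950, i.e. γ^4 - 490γ^2 + 60025 - 59800 = 0, i.e. γ^4 - 490γ^2 + 225 = 0. So γ is a root of x^4 - 490x^2 + 225. This polynomial is irreducible over Q: it has no rational root (each ±√130 ± √115 is irrational), and any factorization into two quadratics over Q would force √(14950) ∈ Q (pairing opposite roots) or √130, √115 ∈ Q (other pairings), all impossible. Hence [Q(γ):Q] = 4 = [Q(√130, √115):Q], so Q(γ) = Q(√130, √115).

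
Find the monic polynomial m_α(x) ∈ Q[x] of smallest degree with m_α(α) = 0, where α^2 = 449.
m_α(x) = x^2 - 449

α satisfies α^2 - 449 = 0, so x^2 - 449 annihilates α. Since d = 449 is squarefree and ≠ 1, it is not a perfect square in Q, so x^2 - 449 has no rational root and is therefore irreducible over Q (a degree-2 polynomial over a field is irreducible iff it has no root). Hence m_α(x) = x^2 - 449.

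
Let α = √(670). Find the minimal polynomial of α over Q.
m_α(x) = x^2 - 670

α satisfies α^2 - 670 = 0, so x^2 - 670 annihilates α. Since d = 670 is squarefree and ≠ 1, it is not a perfect square in Q, so x^2 - 670 has no rational root and is therefore irreducible over Q (a degree-2 polynomial over a field is irreducible iff it has no root). Hence m_α(x) = x^2 - 670.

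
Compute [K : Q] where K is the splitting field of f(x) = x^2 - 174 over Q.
[K : Q] = 2

f(x) = x^2 - 174 factors as (x - √174)(x + √174). The splitting field is K = Q(√174). Since 174 is squarefree and > 1, it is not a perfect square, so x^2 - 174 is irreducible over Q and [Q(√174) : Q] = 2. Hence [K : Q] = 2.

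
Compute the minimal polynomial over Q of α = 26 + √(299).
m_α(x) = x^2 - 52x + 377

From α - 26 = √(299), squaring gives (α - 26)^2 = 299, i.e. α^2 - 52α + 676 = 299, so α^2 - 52α + 377 = 0. The discriminant of x^2 - 52x + 377 is (-52)^2 - 4·(377) = 2704 - 1508 = 1196, and 4·(299) is not a perfect square in Q since 299 is squarefree and ≠ 1. Hence x^2 - 52x + 377 is irreducible over Q and is the minimal polynomial of α.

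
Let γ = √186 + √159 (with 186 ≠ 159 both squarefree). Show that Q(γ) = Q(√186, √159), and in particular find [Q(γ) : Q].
[Q(γ) : Q] = 4 (equivalently, Q(γ) = Q(√186, √159))

Obviously Q(γ) ⊆ Q(√186, √159), and [Q(√186, √159):Q] = 4 (since 186, 159 are distinct squarefree integers > 1 with 29574 not a perfect square). To show equality we compute the minimal polynomial of γ. From γ = √186 + √159: γ^2 = 186 + 2√(29574) + 159 = 345 + 2√(29574), so γ^2 - 345 = 2√(29574); squaring, (γ^2 - 345)^2 = 4·29574, i.e. γ^4 - 690γ^2 + 119025 - 118296 = 0, i.e. γ^4 - 690γ^2 + 729 = 0. So γ is a root of x^4 - 690x^2 + 729. This polynomial is irreducible over Q: it has no rational root (each ±√186 ± √159 is irrational), and any factorization into two quadratics over Q would force √(29574) ∈ Q (pairing opposite roots) or √186, √159 ∈ Q (other pairings), all impossible. Hence [Q(γ):Q] = 4 = [Q(√186, √159):Q], so Q(γ) = Q(√186, √159).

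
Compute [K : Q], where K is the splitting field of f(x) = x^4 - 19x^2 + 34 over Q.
[K : Q] = 4

Solving the quadratic in x^2: x^2 = (19 ± √(19^2 - 4·34))/2 = (19 ± √225)/2 = (19 ± 15)/2, giving x^2 = 17 or x^2 = 2. So f(x) = (x^2 - 17)(x^2 - 2) and the roots of f are ±√17, ±√2. Hence the splitting field is K = Q(√17, √2). Since 17 and 2 are distinct squarefree integers > 1, their product 34 is not a perfect square, so √2 ∉ Q(√17). By the tower law [K:Q] = [Q(√17,√2):Q(√17)] · [Q(√17):Q] = 2 · 2 = 4.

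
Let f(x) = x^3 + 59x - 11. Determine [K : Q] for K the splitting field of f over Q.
[K : Q] = 6

By the rational root test, any rational root of the monic integer polynomial f(x) = x^3 + 59x - 11 must be an integer dividing the constant term -11, i.e. one of ±{1, 11}. Evaluating: f(1) = 49, f(-1) = -71, f(11) = 1969, f(-11) = -1991; none is 0, so f has no rational root and is therefore irreducible over Q (a cubic with no linear factor over a field is irreducible). For an irreducible cubic, the Galois group is A_3 or S_3 according as the discriminant disc(f) = -4a^3 - 27b^2 = -4·(59)^3 - 27·(-11)^2 = -824783 is or is not a square in Q. Here disc(f) = -824783 is not a perfect square in Q, so the Galois group of f over Q is not contained in A_3 and must be all of S_3. The splitting field has degree |S_3| = 6 over Q, so [K : Q] = 6.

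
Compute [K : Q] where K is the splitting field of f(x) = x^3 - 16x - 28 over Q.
[K : Q] = 6

By the rational root test, any rational root of the monic integer polynomial f(x) = x^3 - 16x - 28 must be an integer dividing the constant term -28, i.e. one of ±{1, 2, 4, 7, 14, 28}. Evaluating: f(1) = -43, f(-1) = -13, f(2) = -52, f(-2) = -4, f(4) = -28, f(-4) = -28, f(7) = 203, f(-7) = -259, f(14) = 2492, f(-14) = -2548, f(28) = 21476, f(-28) = -21532; none is 0, so f has no rational root and is therefore irreducible over Q (a cubic with no linear factor over a field is irreducible). For an irreducible cubic, the Galois group is A_3 or S_3 according as the discriminant disc(f) = -4a^3 - 27b^2 = -4·(-16)^3 - 27·(-28)^2 = -4784 is or is not a square in Q. Here disc(f) = -4784 is not a perfect square in Q, so the Galois group of f over Q is not contained in A_3 and must be all of S_3. The splitting field has degree |S_3| = 6 over Q, so [K : Q] = 6.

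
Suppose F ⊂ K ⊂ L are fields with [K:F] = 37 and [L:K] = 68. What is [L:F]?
[L:F] = 2516

The tower law says that for any tower of field extensions F ⊂ K ⊂ L with finite degrees, [L:F] = [L:K] · [K:F]. Here this gives [L:F] = 68 · 37 = 2516.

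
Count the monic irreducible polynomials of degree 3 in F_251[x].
There are 5271000 monic irreducible polynomials of degree 3 over F_251

Each element of F_{251^3} that lies in no proper subfield is a root of exactly one monic irreducible of degree 3 over F_251, and each such polynomial has 3 distinct roots in F_{251^3}. By Möbius inversion the count is N_251(3) = (1/3) Σ_{d|3} μ(3/d) · 251^d = (1/3)(μ(3)·251^1 + μ(1)·251^3) = 15813000/3 = 5271000.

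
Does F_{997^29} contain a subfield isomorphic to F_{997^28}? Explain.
No: F_{997^28} is not a subfield of F_{997^29}

F_{p^m} embeds in F_{p^n} iff m | n. Here 28 ∤ 29 (since 29 = 1·28 + 1 with remainder 1 ≠ 0), so F_{997^28} is not a subfield of F_{997^29}. Equivalently: if it were, the tower law would give 28 = [F_{997^28}:F_997] dividing [F_{997^29}:F_997] = 29, contradiction.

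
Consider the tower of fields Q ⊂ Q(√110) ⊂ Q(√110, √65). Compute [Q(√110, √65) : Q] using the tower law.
[Q(√110, √65) : Q] = 4

[Q(√110):Q] = 2 (min poly x^2 - 110, irreducible since 110 is squarefree > 1). For the top step, suppose √65 ∈ Q(√110), say √65 = c + d√110 with c, d ∈ Q. Squaring: 65 = c^2 + 110d^2 + 2cd√110. Since √110 ∉ Q this forces 2cd = 0. If d = 0 then √65 = c ∈ Q, contradicting 65 squarefree > 1. If c = 0 then 65 = 110d^2, so 110·65 = (110d)^2 is a perfect square in Q — but 110·65 = 7150 is not a perfect square (since 110 and 65 are distinct squarefree integers). Contradiction. Hence √65 ∉ Q(√110), so x^2 - 65 stays irreducible over Q(√110) and [Q(√110, √65) : Q(√110)] = 2. By the tower law, [Q(√110, √65) : Q] = 2 · 2 = 4.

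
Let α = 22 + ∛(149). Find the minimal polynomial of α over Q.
m_α(x) = x^3 - 66x^2 + 1452x - 10797

Set β = α - 22 = ∛(149), so β^3 = 149. Then (α - 22)^3 - 149 = 0, i.e. α is a root of g(x) = (x - 22)^3 - 149 = x^3 - 66x^2 + 1452x - 10797. Since g(x) = h(x - 22) where h(x) = x^3 - 149, and h is irreducible over Q (because 149 is not a perfect cube, so h has no rational root, and a monic cubic with no rational root is irreducible), g is also irreducible (irreducibility is preserved under the substitution x → x - 22). Hence m_α(x) = x^3 - 66x^2 + 1452x - 10797.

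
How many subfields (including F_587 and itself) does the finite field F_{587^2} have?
F_{587^2} has 2 subfields

The subfields of F_{p^n} are exactly the fields F_{p^d} for d | n (each is the fixed field of the unique index-d subgroup of Gal(F_{p^n}/F_p) ≅ Z/nZ). The divisors of n = 2 are {1, 2}, giving 2 subfields: F_{587^1}, F_{587^2}.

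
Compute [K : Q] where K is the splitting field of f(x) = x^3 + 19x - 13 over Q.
[K : Q] = 6

By the rational root test, any rational root of the monic integer polynomial f(x) = x^3 + 19x - 13 must be an integer dividing the constant term -13, i.e. one of ±{1, 13}. Evaluating: f(1) = 7, f(-1) = -33, f(13) = 2431, f(-13) = -2457; none is 0, so f has no rational root and is therefore irreducible over Q (a cubic with no linear factor over a field is irreducible). For an irreducible cubic, the Galois group is A_3 or S_3 according as the discriminant disc(f) = -4a^3 - 27b^2 = -4·(19)^3 - 27·(-13)^2 = -31999 is or is not a square in Q. Here disc(f) = -31999 is not a perfect square in Q, so the Galois group of f over Q is not contained in A_3 and must be all of S_3. The splitting field has degree |S_3| = 6 over Q, so [K : Q] = 6.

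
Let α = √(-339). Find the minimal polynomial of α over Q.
m_α(x) = x^2 + 339

α satisfies α^2 + 339 = 0, so x^2 + 339 annihilates α. Since d = -339 is squarefree and ≠ 1, it is not a perfect square in Q, so x^2 + 339 has no rational root and is therefore irreducible over Q (a degree-2 polynomial over a field is irreducible iff it has no root). Hence m_α(x) = x^2 + 339.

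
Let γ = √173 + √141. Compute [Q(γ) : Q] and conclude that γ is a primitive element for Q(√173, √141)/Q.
[Q(γ) : Q] = 4 (equivalently, Q(γ) = Q(√173, √141))

Obviously Q(γ) ⊆ Q(√173, √141), and [Q(√173, √141):Q] = 4 (since 173, 141 are distinct squarefree integers > 1 with 24393 not a perfect square). To show equality we compute the minimal polynomial of γ. From γ = √173 + √141: γ^2 = 173 + 2√(24393) + 141 = 314 + 2√(24393), so γ^2 - 314 = 2√(24393); squaring, (γ^2 - 314)^2 = 4·24393, i.e. γ^4 - 628γ^2 + 98596 - 97572 = 0, i.e. γ^4 - 628γ^2 + 1024 = 0. So γ is a root of x^4 - 628x^2 + 1024. This polynomial is irreducible over Q: it has no rational root (each ±√173 ± √141 is irrational), and any factorization into two quadratics over Q would force √(24393) ∈ Q (pairing opposite roots) or √173, √141 ∈ Q (other pairings), all impossible. Hence [Q(γ):Q] = 4 = [Q(√173, √141):Q], so Q(γ) = Q(√173, √141).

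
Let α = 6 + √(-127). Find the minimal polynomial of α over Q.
m_α(x) = x^2 - 12x + 163

From α - 6 = √(-127), squaring gives (α - 6)^2 = -127, i.e. α^2 - 12α + 36 = -127, so α^2 - 12α + 163 = 0. The discriminant of x^2 - 12x + 163 is (-12)^2 - 4·(163) = 144 - 652 = -508, and 4·(-127) is not a perfect square in Q since -127 is squarefree and ≠ 1. Hence x^2 - 12x + 163 is irreducible over Q and is the minimal polynomial of α.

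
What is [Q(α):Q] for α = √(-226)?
[Q(α):Q] = 2

[Q(α):Q] equals the degree of the minimal polynomial of α. Here α^2 = -226 and x^2 + 226 is irreducible (d = -226 is squarefree, ≠ 1, hence not a square), so deg(m_α) = 2. Thus [Q(α):Q] = 2.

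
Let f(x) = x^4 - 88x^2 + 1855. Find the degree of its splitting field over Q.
[K : Q] = 4

Solving the quadratic in x^2: x^2 = (88 ± √(88^2 - 4·1855))/2 = (88 ± √324)/2 = (88 ± 18)/2, giving x^2 = 35 or x^2 = 53. So f(x) = (x^2 - 35)(x^2 - 53) and the roots of f are ±√35, ±√53. Hence the splitting field is K = Q(√35, √53). Since 35 and 53 are distinct squarefree integers > 1, their product 1855 is not a perfect square, so √53 ∉ Q(√35). By the tower law [K:Q] = [Q(√35,√53):Q(√35)] · [Q(√35):Q] = 2 · 2 = 4.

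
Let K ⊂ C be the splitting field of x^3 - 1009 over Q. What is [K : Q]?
[K : Q] = 6

The roots of x^3 - 1009 are ∛1009, ω∛1009, ω^2∛1009 where ω = e^(2πi/3) is a primitive cube root of unity, so K = Q(∛1009, ω). Now [Q(∛1009):Q] = 3 (since 1009 is not a perfect cube, x^3 - 1009 is irreducible) and [Q(ω):Q] = 2. Both 2 and 3 divide [K:Q], and [K:Q] ≤ 3·2 = 6, so [K:Q] = 6. (Equivalently: Q(∛1009) ⊂ R but ω ∉ R, so [K : Q(∛1009)] = 2.)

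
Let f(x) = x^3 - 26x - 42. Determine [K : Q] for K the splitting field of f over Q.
[K : Q] = 6

By the rational root test, any rational root of the monic integer polynomial f(x) = x^3 - 26x - 42 must be an integer dividing the constant term -42, i.e. one of ±{1, 2, 3, 6, 7, 14, 21, 42}. Evaluating: f(1) = -67, f(-1) = -17, f(2) = -86, f(-2) = 2, f(3) = -93, f(-3) = 9, f(6) = 18, f(-6) = -102, f(7) = 119, f(-7) = -203, f(14) = 2338, f(-14) = -2422, f(21) = 8673, f(-21) = -8757, f(42) = 72954, f(-42) = -73038; none is 0, so f has no rational root and is therefore irreducible over Q (a cubic with no linear factor over a field is irreducible). For an irreducible cubic, the Galois group is A_3 or S_3 according as the discriminant disc(f) = -4a^3 - 27b^2 = -4·(-26)^3 - 27·(-42)^2 = 22676 is or is not a square in Q. Here disc(f) = 22676 is not a perfect square in Q, so the Galois group of f over Q is not contained in A_3 and must be all of S_3. The splitting field has degree |S_3| = 6 over Q, so [K : Q] = 6.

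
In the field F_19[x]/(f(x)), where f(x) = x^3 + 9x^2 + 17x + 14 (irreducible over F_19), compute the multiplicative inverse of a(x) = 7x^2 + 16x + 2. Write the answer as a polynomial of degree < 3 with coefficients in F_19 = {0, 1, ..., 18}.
a(x)^(-1) ≡ 10x^2 + 11x + 14 (mod f(x))

Since f is irreducible over F_19, F_19[x]/(f) is a field and a(x) ≠ 0 has an inverse. Apply the extended Euclidean algorithm to f(x) and a(x) in F_19[x]: f(x) = (11x + 6)·a(x) + (13x + 2);  a(x) = (2x + 17)·(13x + 2) + (6). The last nonzero remainder is the constant 6 = gcd(f, a) in F_19. Back-substituting through the division chain expresses 6 = s(x)·a(x) + t(x)·f(x) with s(x) ≡ 3x^2 + 9x + 8 (mod f), so (3x^2 + 9x + 8)·a(x) ≡ 6 (mod f). Multiplying by 6^(-1) ≡ 16 in F_19 gives a(x)^(-1) ≡ 16·(3x^2 + 9x + 8) ≡ 10x^2 + 11x + 14 (mod f). Check: (7x^2 + 16x + 2)·(10x^2 + 11x + 14) = 13x^4 + 9x^3 + 9x^2 + 18x + 9 ≡ 1 (mod x^3 + 9x^2 + 17x + 14).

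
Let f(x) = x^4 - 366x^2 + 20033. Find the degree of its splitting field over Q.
[K : Q] = 4

Solving the quadratic in x^2: x^2 = (366 ± √(366^2 - 4·20033))/2 = (366 ± √53824)/2 = (366 ± 232)/2, giving x^2 = 299 or x^2 = 67. So f(x) = (x^2 - 299)(x^2 - 67) and the roots of f are ±√299, ±√67. Hence the splitting field is K = Q(√299, √67). Since 299 and 67 are distinct squarefree integers > 1, their product 20033 is not a perfect square, so √67 ∉ Q(√299). By the tower law [K:Q] = [Q(√299,√67):Q(√299)] · [Q(√299):Q] = 2 · 2 = 4.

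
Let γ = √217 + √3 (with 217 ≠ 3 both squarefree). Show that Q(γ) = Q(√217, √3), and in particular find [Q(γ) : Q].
[Q(γ) : Q] = 4 (equivalently, Q(γ) = Q(√217, √3))

Obviously Q(γ) ⊆ Q(√217, √3), and [Q(√217, √3):Q] = 4 (since 217, 3 are distinct squarefree integers > 1 with 651 not a perfect square). To show equality we compute the minimal polynomial of γ. From γ = √217 + √3: γ^2 = 217 + 2√(651) + 3 = 220 + 2√(651), so γ^2 - 220 = 2√(651); squaring, (γ^2 - 220)^2 = 4·651, i.e. γ^4 - 440γ^2 + 48400 - 2604 = 0, i.e. γ^4 - 440γ^2 + 45796 = 0. So γ is a root of x^4 - 440x^2 + 45796. This polynomial is irreducible over Q: it has no rational root (each ±√217 ± √3 is irrational), and any factorization into two quadratics over Q would force √(651) ∈ Q (pairing opposite roots) or √217, √3 ∈ Q (other pairings), all impossible. Hence [Q(γ):Q] = 4 = [Q(√217, √3):Q], so Q(γ) = Q(√217, √3).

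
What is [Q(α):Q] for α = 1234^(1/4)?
[Q(α):Q] = 4

α is a root of x^4 - 1234. By Eisenstein's criterion at the prime p = 2 (which divides the constant term 1234 but p^2 = 4 does not, since 1234 is squarefree), x^4 - 1234 is irreducible over Q. Hence [Q(α):Q] = 4.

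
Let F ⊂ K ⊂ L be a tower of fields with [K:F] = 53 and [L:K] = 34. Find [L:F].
[L:F] = 1802

The tower law says that for any tower of field extensions F ⊂ K ⊂ L with finite degrees, [L:F] = [L:K] · [K:F]. Here this gives [L:F] = 34 · 53 = 1802.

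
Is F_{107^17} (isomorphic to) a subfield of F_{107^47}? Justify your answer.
No: F_{107^17} is not a subfield of F_{107^47}

F_{p^m} embeds in F_{p^n} iff m | n. Here 17 ∤ 47 (since 47 = 2·17 + 13 with remainder 13 ≠ 0), so F_{107^17} is not a subfield of F_{107^47}. Equivalently: if it were, the tower law would give 17 = [F_{107^17}:F_107] dividing [F_{107^47}:F_107] = 47, contradiction.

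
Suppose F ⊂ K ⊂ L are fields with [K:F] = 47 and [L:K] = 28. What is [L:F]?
[L:F] = 1316

The tower law says that for any tower of field extensions F ⊂ K ⊂ L with finite degrees, [L:F] = [L:K] · [K:F]. Here this gives [L:F] = 28 · 47 = 1316.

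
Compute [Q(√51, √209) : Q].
[Q(√51, √209) : Q] = 4

[Q(√51):Q] = 2 (min poly x^2 - 51, irreducible since 51 is squarefree > 1). For the top step, suppose √209 ∈ Q(√51), say √209 = c + d√51 with c, d ∈ Q. Squaring: 209 = c^2 + 51d^2 + 2cd√51. Since √51 ∉ Q this forces 2cd = 0. If d = 0 then √209 = c ∈ Q, contradicting 209 squarefree > 1. If c = 0 then 209 = 51d^2, so 51·209 = (51d)^2 is a perfect square in Q — but 51·209 = 10659 is not a perfect square (since 51 and 209 are distinct squarefree integers). Contradiction. Hence √209 ∉ Q(√51), so x^2 - 209 stays irreducible over Q(√51) and [Q(√51, √209) : Q(√51)] = 2. By the tower law, [Q(√51, √209) : Q] = 2 · 2 = 4.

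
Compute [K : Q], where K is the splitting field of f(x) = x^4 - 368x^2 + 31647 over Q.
[K : Q] = 4

Solving the quadratic in x^2: x^2 = (368 ± √(368^2 - 4·31647))/2 = (368 ± √8836)/2 = (368 ± 94)/2, giving x^2 = 137 or x^2 = 231. So f(x) = (x^2 - 137)(x^2 - 231) and the roots of f are ±√137, ±√231. Hence the splitting field is K = Q(√137, √231). Since 137 and 231 are distinct squarefree integers > 1, their product 31647 is not a perfect square, so √231 ∉ Q(√137). By the tower law [K:Q] = [Q(√137,√231):Q(√137)] · [Q(√137):Q] = 2 · 2 = 4.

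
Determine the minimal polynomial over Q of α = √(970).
m_α(x) = x^2 - 970

α satisfies α^2 - 970 = 0, so x^2 - 970 annihilates α. Since d = 970 is squarefree and ≠ 1, it is not a perfect square in Q, so x^2 - 970 has no rational root and is therefore irreducible over Q (a degree-2 polynomial over a field is irreducible iff it has no root). Hence m_α(x) = x^2 - 970.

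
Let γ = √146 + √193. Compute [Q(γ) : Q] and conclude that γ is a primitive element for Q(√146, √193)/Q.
[Q(γ) : Q] = 4 (equivalently, Q(γ) = Q(√146, √193))

Obviously Q(γ) ⊆ Q(√146, √193), and [Q(√146, √193):Q] = 4 (since 146, 193 are distinct squarefree integers > 1 with 28178 not a perfect square). To show equality we compute the minimal polynomial of γ. From γ = √146 + √193: γ^2 = 146 + 2√(28178) + 193 = 339 + 2√(28178), so γ^2 - 339 = 2√(28178); squaring, (γ^2 - 339)^2 = 4·28178, i.e. γ^4 - 678γ^2 + 114921 - 112712 = 0, i.e. γ^4 - 678γ^2 + 2209 = 0. So γ is a root of x^4 - 678x^2 + 2209. This polynomial is irreducible over Q: it has no rational root (each ±√146 ± √193 is irrational), and any factorization into two quadratics over Q would force √(28178) ∈ Q (pairing opposite roots) or √146, √193 ∈ Q (other pairings), all impossible. Hence [Q(γ):Q] = 4 = [Q(√146, √193):Q], so Q(γ) = Q(√146, √193).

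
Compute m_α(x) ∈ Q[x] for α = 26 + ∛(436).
m_α(x) = x^3 - 78x^2 + 2028x - 18012

Set β = α - 26 = ∛(436), so β^3 = 436. Then (α - 26)^3 - 436 = 0, i.e. α is a root of g(x) = (x - 26)^3 - 436 = x^3 - 78x^2 + 2028x - 18012. Since g(x) = h(x - 26) where h(x) = x^3 - 436, and h is irreducible over Q (because 436 is not a perfect cube, so h has no rational root, and a monic cubic with no rational root is irreducible), g is also irreducible (irreducibility is preserved under the substitution x → x - 26). Hence m_α(x) = x^3 - 78x^2 + 2028x - 18012.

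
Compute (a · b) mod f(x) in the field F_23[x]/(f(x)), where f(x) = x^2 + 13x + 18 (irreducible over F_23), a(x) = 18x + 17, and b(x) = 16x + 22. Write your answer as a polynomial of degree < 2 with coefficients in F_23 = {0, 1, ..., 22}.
a · b ≡ 6x + 20 (mod f(x))

Multiply in F_23[x]: a(x)·b(x) = (18x + 17)·(16x + 22) = 12x^2 + x + 6. This has degree ≥ 2, so divide by f(x) over F_23: 12x^2 + x + 6 = (12)·(x^2 + 13x + 18) + (6x + 20). Hence a·b ≡ 6x + 20 (mod f). (F_23[x]/(f) is a field with 23^2 = 529 elements since f is irreducible of degree 2.)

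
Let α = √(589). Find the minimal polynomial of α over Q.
m_α(x) = x^2 - 589

α satisfies α^2 - 589 = 0, so x^2 - 589 annihilates α. Since d = 589 is squarefree and ≠ 1, it is not a perfect square in Q, so x^2 - 589 has no rational root and is therefore irreducible over Q (a degree-2 polynomial over a field is irreducible iff it has no root). Hence m_α(x) = x^2 - 589.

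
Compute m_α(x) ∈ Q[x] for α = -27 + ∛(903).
m_α(x) = x^3 + 81x^2 + 2187x + 18780

Set β = α + 27 = ∛(903), so β^3 = 903. Then (α + 27)^3 - 903 = 0, i.e. α is a root of g(x) = (x + 27)^3 - 903 = x^3 + 81x^2 + 2187x + 18780. Since g(x) = h(x + 27) where h(x) = x^3 - 903, and h is irreducible over Q (because 903 is not a perfect cube, so h has no rational root, and a monic cubic with no rational root is irreducible), g is also irreducible (irreducibility is preserved under the substitution x → x + 27). Hence m_α(x) = x^3 + 81x^2 + 2187x + 18780.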